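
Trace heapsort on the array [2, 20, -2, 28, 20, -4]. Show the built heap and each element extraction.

Build heap: [28, 20, -2, 2, 20, -4]
Extract 28: [20, 20, -2, 2, -4, 28]
Extract 20: [20, 2, -2, -4, 20, 28]
Extract 20: [2, -4, -2, 20, 20, 28]
Extract 2: [-2, -4, 2, 20, 20, 28]
Extract -2: [-4, -2, 2, 20, 20, 28]


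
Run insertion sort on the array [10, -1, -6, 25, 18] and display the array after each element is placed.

First element 10 is already 'sorted'
Insert -1: shifted 1 elements -> [-1, 10, -6, 25, 18]
Insert -6: shifted 2 elements -> [-6, -1, 10, 25, 18]
Insert 25: shifted 0 elements -> [-6, -1, 10, 25, 18]
Insert 18: shifted 1 elements -> [-6, -1, 10, 18, 25]


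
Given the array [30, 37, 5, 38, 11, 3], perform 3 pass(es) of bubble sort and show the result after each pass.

After pass 1: [30, 5, 37, 11, 3, 38] (3 swaps)
After pass 2: [5, 30, 11, 3, 37, 38] (3 swaps)
After pass 3: [5, 11, 3, 30, 37, 38] (2 swaps)
Total swaps: 8


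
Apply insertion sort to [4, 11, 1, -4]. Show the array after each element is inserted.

First element 4 is already 'sorted'
Insert 11: shifted 0 elements -> [4, 11, 1, -4]
Insert 1: shifted 2 elements -> [1, 4, 11, -4]
Insert -4: shifted 3 elements -> [-4, 1, 4, 11]


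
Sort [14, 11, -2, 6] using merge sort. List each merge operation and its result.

Divide and conquer:
  Merge [14] + [11] -> [11, 14]
  Merge [-2] + [6] -> [-2, 6]
  Merge [11, 14] + [-2, 6] -> [-2, 6, 11, 14]


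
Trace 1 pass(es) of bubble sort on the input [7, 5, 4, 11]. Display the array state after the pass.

After pass 1: [5, 4, 7, 11] (2 swaps)
Total swaps: 2


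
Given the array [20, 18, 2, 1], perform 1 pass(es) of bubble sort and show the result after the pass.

After pass 1: [18, 2, 1, 20] (3 swaps)
Total swaps: 3


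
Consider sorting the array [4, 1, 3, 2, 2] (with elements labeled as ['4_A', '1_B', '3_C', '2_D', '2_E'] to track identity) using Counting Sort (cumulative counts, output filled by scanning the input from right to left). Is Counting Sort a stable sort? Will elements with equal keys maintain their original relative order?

Trace Counting Sort on the labeled array (the key is the number; the letter only tracks identity):
  Counts for values 0..4: [0, 1, 2, 1, 1]
  Cumulative counts: [0, 1, 3, 4, 5]
  Scan right to left: place 2_E at output index 2
  Scan right to left: place 2_D at output index 1
  Scan right to left: place 3_C at output index 3
  Scan right to left: place 1_B at output index 0
  Scan right to left: place 4_A at output index 4
  Output: [1_B, 2_D, 2_E, 3_C, 4_A]
Equal keys:
  value 2: originally 2_D, 2_E; after sorting 2_D, 2_E -> order preserved
All equal keys kept their original relative order. Counting Sort is stable: scanning the input right to left with decreasing cumulative counts places later duplicates at later output positions.
Answer: Stable


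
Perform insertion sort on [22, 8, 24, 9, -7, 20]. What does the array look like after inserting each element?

First element 22 is already 'sorted'
Insert 8: shifted 1 elements -> [8, 22, 24, 9, -7, 20]
Insert 24: shifted 0 elements -> [8, 22, 24, 9, -7, 20]
Insert 9: shifted 2 elements -> [8, 9, 22, 24, -7, 20]
Insert -7: shifted 4 elements -> [-7, 8, 9, 22, 24, 20]
Insert 20: shifted 2 elements -> [-7, 8, 9, 20, 22, 24]


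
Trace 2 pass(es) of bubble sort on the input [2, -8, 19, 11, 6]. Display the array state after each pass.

After pass 1: [-8, 2, 11, 6, 19] (3 swaps)
After pass 2: [-8, 2, 6, 11, 19] (1 swaps)
Total swaps: 4


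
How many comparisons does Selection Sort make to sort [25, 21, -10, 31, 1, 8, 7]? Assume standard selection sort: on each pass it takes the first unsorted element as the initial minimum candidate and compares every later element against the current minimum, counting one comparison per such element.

Pass 1: scan indices 1..6 for the minimum = 6 comparison(s); min is -10, place at index 0 -> [-10, 21, 25, 31, 1, 8, 7]
Pass 2: scan indices 2..6 for the minimum = 5 comparison(s); min is 1, place at index 1 -> [-10, 1, 25, 31, 21, 8, 7]
Pass 3: scan indices 3..6 for the minimum = 4 comparison(s); min is 7, place at index 2 -> [-10, 1, 7, 31, 21, 8, 25]
Pass 4: scan indices 4..6 for the minimum = 3 comparison(s); min is 8, place at index 3 -> [-10, 1, 7, 8, 21, 31, 25]
Pass 5: scan indices 5..6 for the minimum = 2 comparison(s); min is 21, place at index 4 -> [-10, 1, 7, 8, 21, 31, 25]
Pass 6: scan indices 6..6 for the minimum = 1 comparison(s); min is 25, place at index 5 -> [-10, 1, 7, 8, 21, 25, 31]
Selection sort always scans the whole unsorted suffix, so the count is (n-1) + (n-2) + ... + 1 = n(n-1)/2 = 7*6/2 = 21 regardless of the input order.
Total comparisons: 6 + 5 + 4 + 3 + 2 + 1 = 21


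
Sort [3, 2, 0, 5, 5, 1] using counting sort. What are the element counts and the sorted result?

Count array: [1, 1, 1, 1, 0, 2]
(count[i] = number of elements equal to i)
Cumulative count: [1, 2, 3, 4, 4, 6]
Sorted: [0, 1, 2, 3, 5, 5]


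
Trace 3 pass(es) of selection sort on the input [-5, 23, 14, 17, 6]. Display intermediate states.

Pass 1: Select minimum -5 at index 0, swap -> [-5, 23, 14, 17, 6]
Pass 2: Select minimum 6 at index 4, swap -> [-5, 6, 14, 17, 23]
Pass 3: Select minimum 14 at index 2, swap -> [-5, 6, 14, 17, 23]


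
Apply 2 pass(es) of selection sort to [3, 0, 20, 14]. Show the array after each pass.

Pass 1: Select minimum 0 at index 1, swap -> [0, 3, 20, 14]
Pass 2: Select minimum 3 at index 1, swap -> [0, 3, 20, 14]


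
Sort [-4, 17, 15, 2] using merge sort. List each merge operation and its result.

Divide and conquer:
  Merge [-4] + [17] -> [-4, 17]
  Merge [15] + [2] -> [2, 15]
  Merge [-4, 17] + [2, 15] -> [-4, 2, 15, 17]


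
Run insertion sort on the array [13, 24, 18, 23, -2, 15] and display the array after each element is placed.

First element 13 is already 'sorted'
Insert 24: shifted 0 elements -> [13, 24, 18, 23, -2, 15]
Insert 18: shifted 1 elements -> [13, 18, 24, 23, -2, 15]
Insert 23: shifted 1 elements -> [13, 18, 23, 24, -2, 15]
Insert -2: shifted 4 elements -> [-2, 13, 18, 23, 24, 15]
Insert 15: shifted 3 elements -> [-2, 13, 15, 18, 23, 24]


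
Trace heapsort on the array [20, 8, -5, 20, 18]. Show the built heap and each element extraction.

Build heap: [20, 20, -5, 8, 18]
Extract 20: [20, 18, -5, 8, 20]
Extract 20: [18, 8, -5, 20, 20]
Extract 18: [8, -5, 18, 20, 20]
Extract 8: [-5, 8, 18, 20, 20]


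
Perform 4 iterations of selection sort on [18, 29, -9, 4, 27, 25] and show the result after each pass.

Pass 1: Select minimum -9 at index 2, swap -> [-9, 29, 18, 4, 27, 25]
Pass 2: Select minimum 4 at index 3, swap -> [-9, 4, 18, 29, 27, 25]
Pass 3: Select minimum 18 at index 2, swap -> [-9, 4, 18, 29, 27, 25]
Pass 4: Select minimum 25 at index 5, swap -> [-9, 4, 18, 25, 27, 29]


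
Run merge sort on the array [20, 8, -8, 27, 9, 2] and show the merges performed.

Divide and conquer:
  Merge [8] + [-8] -> [-8, 8]
  Merge [20] + [-8, 8] -> [-8, 8, 20]
  Merge [9] + [2] -> [2, 9]
  Merge [27] + [2, 9] -> [2, 9, 27]
  Merge [-8, 8, 20] + [2, 9, 27] -> [-8, 2, 8, 9, 20, 27]


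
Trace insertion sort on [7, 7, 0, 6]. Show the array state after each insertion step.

First element 7 is already 'sorted'
Insert 7: shifted 0 elements -> [7, 7, 0, 6]
Insert 0: shifted 2 elements -> [0, 7, 7, 6]
Insert 6: shifted 2 elements -> [0, 6, 7, 7]


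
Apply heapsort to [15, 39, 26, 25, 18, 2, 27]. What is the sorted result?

Build heap: [39, 25, 27, 15, 18, 2, 26]
Extract 39: [27, 25, 26, 15, 18, 2, 39]
Extract 27: [26, 25, 2, 15, 18, 27, 39]
Extract 26: [25, 18, 2, 15, 26, 27, 39]
Extract 25: [18, 15, 2, 25, 26, 27, 39]
Extract 18: [15, 2, 18, 25, 26, 27, 39]
Extract 15: [2, 15, 18, 25, 26, 27, 39]


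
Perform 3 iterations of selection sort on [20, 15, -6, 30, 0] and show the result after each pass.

Pass 1: Select minimum -6 at index 2, swap -> [-6, 15, 20, 30, 0]
Pass 2: Select minimum 0 at index 4, swap -> [-6, 0, 20, 30, 15]
Pass 3: Select minimum 15 at index 4, swap -> [-6, 0, 15, 30, 20]


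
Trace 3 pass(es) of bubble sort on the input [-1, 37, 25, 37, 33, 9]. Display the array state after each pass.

After pass 1: [-1, 25, 37, 33, 9, 37] (3 swaps)
After pass 2: [-1, 25, 33, 9, 37, 37] (2 swaps)
After pass 3: [-1, 25, 9, 33, 37, 37] (1 swaps)
Total swaps: 6


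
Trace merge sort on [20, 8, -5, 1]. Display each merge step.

Divide and conquer:
  Merge [20] + [8] -> [8, 20]
  Merge [-5] + [1] -> [-5, 1]
  Merge [8, 20] + [-5, 1] -> [-5, 1, 8, 20]


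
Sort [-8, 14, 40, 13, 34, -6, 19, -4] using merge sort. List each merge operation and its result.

Divide and conquer:
  Merge [-8] + [14] -> [-8, 14]
  Merge [40] + [13] -> [13, 40]
  Merge [-8, 14] + [13, 40] -> [-8, 13, 14, 40]
  Merge [34] + [-6] -> [-6, 34]
  Merge [19] + [-4] -> [-4, 19]
  Merge [-6, 34] + [-4, 19] -> [-6, -4, 19, 34]
  Merge [-8, 13, 14, 40] + [-6, -4, 19, 34] -> [-8, -6, -4, 13, 14, 19, 34, 40]


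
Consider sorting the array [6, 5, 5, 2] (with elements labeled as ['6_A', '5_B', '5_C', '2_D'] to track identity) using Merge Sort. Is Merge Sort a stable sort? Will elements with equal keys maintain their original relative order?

Trace Merge Sort on the labeled array (the key is the number; the letter only tracks identity):
  Merge [6_A] + [5_B] -> [5_B, 6_A]
  Merge [5_C] + [2_D] -> [2_D, 5_C]
  Merge [5_B, 6_A] + [2_D, 5_C] -> [2_D, 5_B, 5_C, 6_A]
Final order: [2_D, 5_B, 5_C, 6_A]
Equal keys:
  value 5: originally 5_B, 5_C; after sorting 5_B, 5_C -> order preserved
All equal keys kept their original relative order. Merge Sort is stable: when the heads of the two halves are equal the merge takes from the left half first.
Answer: Stable


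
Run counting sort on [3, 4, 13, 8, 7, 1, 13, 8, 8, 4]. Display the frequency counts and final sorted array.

Count array: [0, 1, 0, 1, 2, 0, 0, 1, 3, 0, 0, 0, 0, 2]
(count[i] = number of elements equal to i)
Cumulative count: [0, 1, 1, 2, 4, 4, 4, 5, 8, 8, 8, 8, 8, 10]
Sorted: [1, 3, 4, 4, 7, 8, 8, 8, 13, 13]


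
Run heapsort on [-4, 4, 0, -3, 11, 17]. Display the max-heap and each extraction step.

Build heap: [17, 11, 0, -3, 4, -4]
Extract 17: [11, 4, 0, -3, -4, 17]
Extract 11: [4, -3, 0, -4, 11, 17]
Extract 4: [0, -3, -4, 4, 11, 17]
Extract 0: [-3, -4, 0, 4, 11, 17]
Extract -3: [-4, -3, 0, 4, 11, 17]


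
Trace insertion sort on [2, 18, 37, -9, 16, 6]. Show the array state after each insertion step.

First element 2 is already 'sorted'
Insert 18: shifted 0 elements -> [2, 18, 37, -9, 16, 6]
Insert 37: shifted 0 elements -> [2, 18, 37, -9, 16, 6]
Insert -9: shifted 3 elements -> [-9, 2, 18, 37, 16, 6]
Insert 16: shifted 2 elements -> [-9, 2, 16, 18, 37, 6]
Insert 6: shifted 3 elements -> [-9, 2, 6, 16, 18, 37]


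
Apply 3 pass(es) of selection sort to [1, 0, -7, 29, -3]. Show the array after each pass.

Pass 1: Select minimum -7 at index 2, swap -> [-7, 0, 1, 29, -3]
Pass 2: Select minimum -3 at index 4, swap -> [-7, -3, 1, 29, 0]
Pass 3: Select minimum 0 at index 4, swap -> [-7, -3, 0, 29, 1]


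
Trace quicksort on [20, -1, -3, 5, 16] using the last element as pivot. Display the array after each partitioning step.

Partition 1: pivot=16 at index 3 -> [-1, -3, 5, 16, 20]
Partition 2: pivot=5 at index 2 -> [-1, -3, 5, 16, 20]
Partition 3: pivot=-3 at index 0 -> [-3, -1, 5, 16, 20]


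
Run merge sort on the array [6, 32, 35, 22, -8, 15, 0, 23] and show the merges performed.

Divide and conquer:
  Merge [6] + [32] -> [6, 32]
  Merge [35] + [22] -> [22, 35]
  Merge [6, 32] + [22, 35] -> [6, 22, 32, 35]
  Merge [-8] + [15] -> [-8, 15]
  Merge [0] + [23] -> [0, 23]
  Merge [-8, 15] + [0, 23] -> [-8, 0, 15, 23]
  Merge [6, 22, 32, 35] + [-8, 0, 15, 23] -> [-8, 0, 6, 15, 22, 23, 32, 35]


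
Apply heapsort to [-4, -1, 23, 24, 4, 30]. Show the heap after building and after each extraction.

Build heap: [30, 24, 23, -1, 4, -4]
Extract 30: [24, 4, 23, -1, -4, 30]
Extract 24: [23, 4, -4, -1, 24, 30]
Extract 23: [4, -1, -4, 23, 24, 30]
Extract 4: [-1, -4, 4, 23, 24, 30]
Extract -1: [-4, -1, 4, 23, 24, 30]


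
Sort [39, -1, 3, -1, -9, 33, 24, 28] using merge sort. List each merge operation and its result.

Divide and conquer:
  Merge [39] + [-1] -> [-1, 39]
  Merge [3] + [-1] -> [-1, 3]
  Merge [-1, 39] + [-1, 3] -> [-1, -1, 3, 39]
  Merge [-9] + [33] -> [-9, 33]
  Merge [24] + [28] -> [24, 28]
  Merge [-9, 33] + [24, 28] -> [-9, 24, 28, 33]
  Merge [-1, -1, 3, 39] + [-9, 24, 28, 33] -> [-9, -1, -1, 3, 24, 28, 33, 39]


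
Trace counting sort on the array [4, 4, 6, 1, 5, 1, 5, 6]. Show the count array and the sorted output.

Count array: [0, 2, 0, 0, 2, 2, 2]
(count[i] = number of elements equal to i)
Cumulative count: [0, 2, 2, 2, 4, 6, 8]
Sorted: [1, 1, 4, 4, 5, 5, 6, 6]


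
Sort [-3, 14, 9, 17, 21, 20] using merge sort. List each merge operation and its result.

Divide and conquer:
  Merge [14] + [9] -> [9, 14]
  Merge [-3] + [9, 14] -> [-3, 9, 14]
  Merge [21] + [20] -> [20, 21]
  Merge [17] + [20, 21] -> [17, 20, 21]
  Merge [-3, 9, 14] + [17, 20, 21] -> [-3, 9, 14, 17, 20, 21]


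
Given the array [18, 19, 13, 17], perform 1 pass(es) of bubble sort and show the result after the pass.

After pass 1: [18, 13, 17, 19] (2 swaps)
Total swaps: 2


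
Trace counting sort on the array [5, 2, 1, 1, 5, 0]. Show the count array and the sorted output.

Count array: [1, 2, 1, 0, 0, 2]
(count[i] = number of elements equal to i)
Cumulative count: [1, 3, 4, 4, 4, 6]
Sorted: [0, 1, 1, 2, 5, 5]


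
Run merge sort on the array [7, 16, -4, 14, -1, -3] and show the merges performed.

Divide and conquer:
  Merge [16] + [-4] -> [-4, 16]
  Merge [7] + [-4, 16] -> [-4, 7, 16]
  Merge [-1] + [-3] -> [-3, -1]
  Merge [14] + [-3, -1] -> [-3, -1, 14]
  Merge [-4, 7, 16] + [-3, -1, 14] -> [-4, -3, -1, 7, 14, 16]


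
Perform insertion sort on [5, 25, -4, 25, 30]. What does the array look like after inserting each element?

First element 5 is already 'sorted'
Insert 25: shifted 0 elements -> [5, 25, -4, 25, 30]
Insert -4: shifted 2 elements -> [-4, 5, 25, 25, 30]
Insert 25: shifted 0 elements -> [-4, 5, 25, 25, 30]
Insert 30: shifted 0 elements -> [-4, 5, 25, 25, 30]


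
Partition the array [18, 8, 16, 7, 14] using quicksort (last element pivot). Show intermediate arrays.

Partition 1: pivot=14 at index 2 -> [8, 7, 14, 18, 16]
Partition 2: pivot=7 at index 0 -> [7, 8, 14, 18, 16]
Partition 3: pivot=16 at index 3 -> [7, 8, 14, 16, 18]


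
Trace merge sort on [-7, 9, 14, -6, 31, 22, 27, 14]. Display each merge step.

Divide and conquer:
  Merge [-7] + [9] -> [-7, 9]
  Merge [14] + [-6] -> [-6, 14]
  Merge [-7, 9] + [-6, 14] -> [-7, -6, 9, 14]
  Merge [31] + [22] -> [22, 31]
  Merge [27] + [14] -> [14, 27]
  Merge [22, 31] + [14, 27] -> [14, 22, 27, 31]
  Merge [-7, -6, 9, 14] + [14, 22, 27, 31] -> [-7, -6, 9, 14, 14, 22, 27, 31]


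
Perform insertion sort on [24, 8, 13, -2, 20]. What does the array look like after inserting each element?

First element 24 is already 'sorted'
Insert 8: shifted 1 elements -> [8, 24, 13, -2, 20]
Insert 13: shifted 1 elements -> [8, 13, 24, -2, 20]
Insert -2: shifted 3 elements -> [-2, 8, 13, 24, 20]
Insert 20: shifted 1 elements -> [-2, 8, 13, 20, 24]


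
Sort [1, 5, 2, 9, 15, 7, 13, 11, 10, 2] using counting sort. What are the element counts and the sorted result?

Count array: [0, 1, 2, 0, 0, 1, 0, 1, 0, 1, 1, 1, 0, 1, 0, 1]
(count[i] = number of elements equal to i)
Cumulative count: [0, 1, 3, 3, 3, 4, 4, 5, 5, 6, 7, 8, 8, 9, 9, 10]
Sorted: [1, 2, 2, 5, 7, 9, 10, 11, 13, 15]


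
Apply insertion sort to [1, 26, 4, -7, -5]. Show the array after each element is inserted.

First element 1 is already 'sorted'
Insert 26: shifted 0 elements -> [1, 26, 4, -7, -5]
Insert 4: shifted 1 elements -> [1, 4, 26, -7, -5]
Insert -7: shifted 3 elements -> [-7, 1, 4, 26, -5]
Insert -5: shifted 3 elements -> [-7, -5, 1, 4, 26]


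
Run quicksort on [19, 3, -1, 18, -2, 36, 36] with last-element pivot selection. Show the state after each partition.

Partition 1: pivot=36 at index 6 -> [19, 3, -1, 18, -2, 36, 36]
Partition 2: pivot=36 at index 5 -> [19, 3, -1, 18, -2, 36, 36]
Partition 3: pivot=-2 at index 0 -> [-2, 3, -1, 18, 19, 36, 36]
Partition 4: pivot=19 at index 4 -> [-2, 3, -1, 18, 19, 36, 36]
Partition 5: pivot=18 at index 3 -> [-2, 3, -1, 18, 19, 36, 36]
Partition 6: pivot=-1 at index 1 -> [-2, -1, 3, 18, 19, 36, 36]


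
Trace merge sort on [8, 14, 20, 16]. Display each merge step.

Divide and conquer:
  Merge [8] + [14] -> [8, 14]
  Merge [20] + [16] -> [16, 20]
  Merge [8, 14] + [16, 20] -> [8, 14, 16, 20]


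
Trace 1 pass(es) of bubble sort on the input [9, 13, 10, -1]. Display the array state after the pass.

After pass 1: [9, 10, -1, 13] (2 swaps)
Total swaps: 2


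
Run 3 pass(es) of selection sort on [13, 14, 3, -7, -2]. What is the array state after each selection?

Pass 1: Select minimum -7 at index 3, swap -> [-7, 14, 3, 13, -2]
Pass 2: Select minimum -2 at index 4, swap -> [-7, -2, 3, 13, 14]
Pass 3: Select minimum 3 at index 2, swap -> [-7, -2, 3, 13, 14]


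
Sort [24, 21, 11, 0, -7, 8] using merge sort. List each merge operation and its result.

Divide and conquer:
  Merge [21] + [11] -> [11, 21]
  Merge [24] + [11, 21] -> [11, 21, 24]
  Merge [-7] + [8] -> [-7, 8]
  Merge [0] + [-7, 8] -> [-7, 0, 8]
  Merge [11, 21, 24] + [-7, 0, 8] -> [-7, 0, 8, 11, 21, 24]


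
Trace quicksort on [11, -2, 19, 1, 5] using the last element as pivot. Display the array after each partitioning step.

Partition 1: pivot=5 at index 2 -> [-2, 1, 5, 11, 19]
Partition 2: pivot=1 at index 1 -> [-2, 1, 5, 11, 19]
Partition 3: pivot=19 at index 4 -> [-2, 1, 5, 11, 19]


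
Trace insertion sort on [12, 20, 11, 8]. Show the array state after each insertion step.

First element 12 is already 'sorted'
Insert 20: shifted 0 elements -> [12, 20, 11, 8]
Insert 11: shifted 2 elements -> [11, 12, 20, 8]
Insert 8: shifted 3 elements -> [8, 11, 12, 20]


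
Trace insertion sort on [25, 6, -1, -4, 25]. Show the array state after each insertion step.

First element 25 is already 'sorted'
Insert 6: shifted 1 elements -> [6, 25, -1, -4, 25]
Insert -1: shifted 2 elements -> [-1, 6, 25, -4, 25]
Insert -4: shifted 3 elements -> [-4, -1, 6, 25, 25]
Insert 25: shifted 0 elements -> [-4, -1, 6, 25, 25]


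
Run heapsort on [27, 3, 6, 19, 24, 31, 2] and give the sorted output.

Build heap: [31, 24, 27, 19, 3, 6, 2]
Extract 31: [27, 24, 6, 19, 3, 2, 31]
Extract 27: [24, 19, 6, 2, 3, 27, 31]
Extract 24: [19, 3, 6, 2, 24, 27, 31]
Extract 19: [6, 3, 2, 19, 24, 27, 31]
Extract 6: [3, 2, 6, 19, 24, 27, 31]
Extract 3: [2, 3, 6, 19, 24, 27, 31]


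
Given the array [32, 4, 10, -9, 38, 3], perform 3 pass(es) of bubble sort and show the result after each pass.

After pass 1: [4, 10, -9, 32, 3, 38] (4 swaps)
After pass 2: [4, -9, 10, 3, 32, 38] (2 swaps)
After pass 3: [-9, 4, 3, 10, 32, 38] (2 swaps)
Total swaps: 8


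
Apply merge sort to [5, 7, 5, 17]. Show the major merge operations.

Divide and conquer:
  Merge [5] + [7] -> [5, 7]
  Merge [5] + [17] -> [5, 17]
  Merge [5, 7] + [5, 17] -> [5, 5, 7, 17]


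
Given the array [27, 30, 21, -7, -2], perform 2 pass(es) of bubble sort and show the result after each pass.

After pass 1: [27, 21, -7, -2, 30] (3 swaps)
After pass 2: [21, -7, -2, 27, 30] (3 swaps)
Total swaps: 6


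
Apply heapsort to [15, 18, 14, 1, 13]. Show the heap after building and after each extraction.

Build heap: [18, 15, 14, 1, 13]
Extract 18: [15, 13, 14, 1, 18]
Extract 15: [14, 13, 1, 15, 18]
Extract 14: [13, 1, 14, 15, 18]
Extract 13: [1, 13, 14, 15, 18]


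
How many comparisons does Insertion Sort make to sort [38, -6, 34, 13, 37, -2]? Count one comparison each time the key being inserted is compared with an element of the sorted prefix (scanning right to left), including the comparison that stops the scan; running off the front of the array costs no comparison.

Insert -6: 38 > -6 (shift), reached front = 1 comparison(s) -> [-6, 38, 34, 13, 37, -2]
Insert 34: 38 > 34 (shift), -6 <= 34 (stop) = 2 comparison(s) -> [-6, 34, 38, 13, 37, -2]
Insert 13: 38 > 13 (shift), 34 > 13 (shift), -6 <= 13 (stop) = 3 comparison(s) -> [-6, 13, 34, 38, 37, -2]
Insert 37: 38 > 37 (shift), 34 <= 37 (stop) = 2 comparison(s) -> [-6, 13, 34, 37, 38, -2]
Insert -2: 38 > -2 (shift), 37 > -2 (shift), 34 > -2 (shift), 13 > -2 (shift), -6 <= -2 (stop) = 5 comparison(s) -> [-6, -2, 13, 34, 37, 38]
Total comparisons: 1 + 2 + 3 + 2 + 5 = 13


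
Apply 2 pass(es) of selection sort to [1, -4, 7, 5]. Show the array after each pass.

Pass 1: Select minimum -4 at index 1, swap -> [-4, 1, 7, 5]
Pass 2: Select minimum 1 at index 1, swap -> [-4, 1, 7, 5]


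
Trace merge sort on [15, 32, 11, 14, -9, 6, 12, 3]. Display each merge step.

Divide and conquer:
  Merge [15] + [32] -> [15, 32]
  Merge [11] + [14] -> [11, 14]
  Merge [15, 32] + [11, 14] -> [11, 14, 15, 32]
  Merge [-9] + [6] -> [-9, 6]
  Merge [12] + [3] -> [3, 12]
  Merge [-9, 6] + [3, 12] -> [-9, 3, 6, 12]
  Merge [11, 14, 15, 32] + [-9, 3, 6, 12] -> [-9, 3, 6, 11, 12, 14, 15, 32]


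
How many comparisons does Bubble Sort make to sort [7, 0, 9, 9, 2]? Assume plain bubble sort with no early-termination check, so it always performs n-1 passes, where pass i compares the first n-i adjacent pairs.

Pass 1: compare adjacent pairs (0,1)..(3,4) = 4 comparison(s), 2 swap(s) -> [0, 7, 9, 2, 9]
Pass 2: compare adjacent pairs (0,1)..(2,3) = 3 comparison(s), 1 swap(s) -> [0, 7, 2, 9, 9]
Pass 3: compare adjacent pairs (0,1)..(1,2) = 2 comparison(s), 1 swap(s) -> [0, 2, 7, 9, 9]
Pass 4: compare adjacent pairs (0,1)..(0,1) = 1 comparison(s), 0 swap(s) -> [0, 2, 7, 9, 9]
Total comparisons: 4 + 3 + 2 + 1 = 10


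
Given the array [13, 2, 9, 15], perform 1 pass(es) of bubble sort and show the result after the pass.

After pass 1: [2, 9, 13, 15] (2 swaps)
Total swaps: 2


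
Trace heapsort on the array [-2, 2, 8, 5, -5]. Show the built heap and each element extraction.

Build heap: [8, 5, -2, 2, -5]
Extract 8: [5, 2, -2, -5, 8]
Extract 5: [2, -5, -2, 5, 8]
Extract 2: [-2, -5, 2, 5, 8]
Extract -2: [-5, -2, 2, 5, 8]


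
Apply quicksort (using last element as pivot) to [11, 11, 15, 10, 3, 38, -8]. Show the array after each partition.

Partition 1: pivot=-8 at index 0 -> [-8, 11, 15, 10, 3, 38, 11]
Partition 2: pivot=11 at index 4 -> [-8, 11, 10, 3, 11, 38, 15]
Partition 3: pivot=3 at index 1 -> [-8, 3, 10, 11, 11, 38, 15]
Partition 4: pivot=11 at index 3 -> [-8, 3, 10, 11, 11, 38, 15]
Partition 5: pivot=15 at index 5 -> [-8, 3, 10, 11, 11, 15, 38]


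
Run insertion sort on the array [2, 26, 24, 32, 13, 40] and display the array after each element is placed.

First element 2 is already 'sorted'
Insert 26: shifted 0 elements -> [2, 26, 24, 32, 13, 40]
Insert 24: shifted 1 elements -> [2, 24, 26, 32, 13, 40]
Insert 32: shifted 0 elements -> [2, 24, 26, 32, 13, 40]
Insert 13: shifted 3 elements -> [2, 13, 24, 26, 32, 40]
Insert 40: shifted 0 elements -> [2, 13, 24, 26, 32, 40]


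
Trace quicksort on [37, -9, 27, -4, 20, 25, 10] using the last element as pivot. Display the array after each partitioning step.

Partition 1: pivot=10 at index 2 -> [-9, -4, 10, 37, 20, 25, 27]
Partition 2: pivot=-4 at index 1 -> [-9, -4, 10, 37, 20, 25, 27]
Partition 3: pivot=27 at index 5 -> [-9, -4, 10, 20, 25, 27, 37]
Partition 4: pivot=25 at index 4 -> [-9, -4, 10, 20, 25, 27, 37]


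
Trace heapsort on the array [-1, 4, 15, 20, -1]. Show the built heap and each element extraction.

Build heap: [20, 4, 15, -1, -1]
Extract 20: [15, 4, -1, -1, 20]
Extract 15: [4, -1, -1, 15, 20]
Extract 4: [-1, -1, 4, 15, 20]
Extract -1: [-1, -1, 4, 15, 20]


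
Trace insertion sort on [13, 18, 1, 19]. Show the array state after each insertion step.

First element 13 is already 'sorted'
Insert 18: shifted 0 elements -> [13, 18, 1, 19]
Insert 1: shifted 2 elements -> [1, 13, 18, 19]
Insert 19: shifted 0 elements -> [1, 13, 18, 19]


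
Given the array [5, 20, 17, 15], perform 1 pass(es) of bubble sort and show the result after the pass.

After pass 1: [5, 17, 15, 20] (2 swaps)
Total swaps: 2


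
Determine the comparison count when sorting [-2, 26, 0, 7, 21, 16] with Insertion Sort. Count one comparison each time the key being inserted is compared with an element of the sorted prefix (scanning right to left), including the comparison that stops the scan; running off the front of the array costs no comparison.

Insert 26: -2 <= 26 (stop) = 1 comparison(s) -> [-2, 26, 0, 7, 21, 16]
Insert 0: 26 > 0 (shift), -2 <= 0 (stop) = 2 comparison(s) -> [-2, 0, 26, 7, 21, 16]
Insert 7: 26 > 7 (shift), 0 <= 7 (stop) = 2 comparison(s) -> [-2, 0, 7, 26, 21, 16]
Insert 21: 26 > 21 (shift), 7 <= 21 (stop) = 2 comparison(s) -> [-2, 0, 7, 21, 26, 16]
Insert 16: 26 > 16 (shift), 21 > 16 (shift), 7 <= 16 (stop) = 3 comparison(s) -> [-2, 0, 7, 16, 21, 26]
Total comparisons: 1 + 2 + 2 + 2 + 3 = 10


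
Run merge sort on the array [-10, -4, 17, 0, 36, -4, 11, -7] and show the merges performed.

Divide and conquer:
  Merge [-10] + [-4] -> [-10, -4]
  Merge [17] + [0] -> [0, 17]
  Merge [-10, -4] + [0, 17] -> [-10, -4, 0, 17]
  Merge [36] + [-4] -> [-4, 36]
  Merge [11] + [-7] -> [-7, 11]
  Merge [-4, 36] + [-7, 11] -> [-7, -4, 11, 36]
  Merge [-10, -4, 0, 17] + [-7, -4, 11, 36] -> [-10, -7, -4, -4, 0, 11, 17, 36]


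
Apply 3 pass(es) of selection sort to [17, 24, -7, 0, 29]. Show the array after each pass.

Pass 1: Select minimum -7 at index 2, swap -> [-7, 24, 17, 0, 29]
Pass 2: Select minimum 0 at index 3, swap -> [-7, 0, 17, 24, 29]
Pass 3: Select minimum 17 at index 2, swap -> [-7, 0, 17, 24, 29]


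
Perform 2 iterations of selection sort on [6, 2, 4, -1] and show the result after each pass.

Pass 1: Select minimum -1 at index 3, swap -> [-1, 2, 4, 6]
Pass 2: Select minimum 2 at index 1, swap -> [-1, 2, 4, 6]


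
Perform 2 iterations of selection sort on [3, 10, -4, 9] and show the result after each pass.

Pass 1: Select minimum -4 at index 2, swap -> [-4, 10, 3, 9]
Pass 2: Select minimum 3 at index 2, swap -> [-4, 3, 10, 9]


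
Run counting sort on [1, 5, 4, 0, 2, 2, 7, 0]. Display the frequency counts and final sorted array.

Count array: [2, 1, 2, 0, 1, 1, 0, 1]
(count[i] = number of elements equal to i)
Cumulative count: [2, 3, 5, 5, 6, 7, 7, 8]
Sorted: [0, 0, 1, 2, 2, 4, 5, 7]


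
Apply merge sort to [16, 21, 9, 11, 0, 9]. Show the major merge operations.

Divide and conquer:
  Merge [21] + [9] -> [9, 21]
  Merge [16] + [9, 21] -> [9, 16, 21]
  Merge [0] + [9] -> [0, 9]
  Merge [11] + [0, 9] -> [0, 9, 11]
  Merge [9, 16, 21] + [0, 9, 11] -> [0, 9, 9, 11, 16, 21]


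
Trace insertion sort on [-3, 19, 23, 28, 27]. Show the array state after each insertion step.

First element -3 is already 'sorted'
Insert 19: shifted 0 elements -> [-3, 19, 23, 28, 27]
Insert 23: shifted 0 elements -> [-3, 19, 23, 28, 27]
Insert 28: shifted 0 elements -> [-3, 19, 23, 28, 27]
Insert 27: shifted 1 elements -> [-3, 19, 23, 27, 28]


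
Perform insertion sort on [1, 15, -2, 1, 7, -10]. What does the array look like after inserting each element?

First element 1 is already 'sorted'
Insert 15: shifted 0 elements -> [1, 15, -2, 1, 7, -10]
Insert -2: shifted 2 elements -> [-2, 1, 15, 1, 7, -10]
Insert 1: shifted 1 elements -> [-2, 1, 1, 15, 7, -10]
Insert 7: shifted 1 elements -> [-2, 1, 1, 7, 15, -10]
Insert -10: shifted 5 elements -> [-10, -2, 1, 1, 7, 15]


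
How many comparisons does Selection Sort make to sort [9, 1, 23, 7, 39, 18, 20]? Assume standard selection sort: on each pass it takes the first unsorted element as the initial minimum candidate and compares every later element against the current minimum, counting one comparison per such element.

Pass 1: scan indices 1..6 for the minimum = 6 comparison(s); min is 1, place at index 0 -> [1, 9, 23, 7, 39, 18, 20]
Pass 2: scan indices 2..6 for the minimum = 5 comparison(s); min is 7, place at index 1 -> [1, 7, 23, 9, 39, 18, 20]
Pass 3: scan indices 3..6 for the minimum = 4 comparison(s); min is 9, place at index 2 -> [1, 7, 9, 23, 39, 18, 20]
Pass 4: scan indices 4..6 for the minimum = 3 comparison(s); min is 18, place at index 3 -> [1, 7, 9, 18, 39, 23, 20]
Pass 5: scan indices 5..6 for the minimum = 2 comparison(s); min is 20, place at index 4 -> [1, 7, 9, 18, 20, 23, 39]
Pass 6: scan indices 6..6 for the minimum = 1 comparison(s); min is 23, place at index 5 -> [1, 7, 9, 18, 20, 23, 39]
Selection sort always scans the whole unsorted suffix, so the count is (n-1) + (n-2) + ... + 1 = n(n-1)/2 = 7*6/2 = 21 regardless of the input order.
Total comparisons: 6 + 5 + 4 + 3 + 2 + 1 = 21


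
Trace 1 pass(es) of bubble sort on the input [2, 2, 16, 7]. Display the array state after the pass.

After pass 1: [2, 2, 7, 16] (1 swaps)
Total swaps: 1


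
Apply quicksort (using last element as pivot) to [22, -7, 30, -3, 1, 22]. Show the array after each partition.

Partition 1: pivot=22 at index 4 -> [22, -7, -3, 1, 22, 30]
Partition 2: pivot=1 at index 2 -> [-7, -3, 1, 22, 22, 30]
Partition 3: pivot=-3 at index 1 -> [-7, -3, 1, 22, 22, 30]


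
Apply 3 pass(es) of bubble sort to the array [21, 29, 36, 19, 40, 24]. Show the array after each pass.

After pass 1: [21, 29, 19, 36, 24, 40] (2 swaps)
After pass 2: [21, 19, 29, 24, 36, 40] (2 swaps)
After pass 3: [19, 21, 24, 29, 36, 40] (2 swaps)
Total swaps: 6


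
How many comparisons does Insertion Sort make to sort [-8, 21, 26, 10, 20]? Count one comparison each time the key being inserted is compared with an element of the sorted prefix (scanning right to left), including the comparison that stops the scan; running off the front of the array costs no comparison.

Insert 21: -8 <= 21 (stop) = 1 comparison(s) -> [-8, 21, 26, 10, 20]
Insert 26: 21 <= 26 (stop) = 1 comparison(s) -> [-8, 21, 26, 10, 20]
Insert 10: 26 > 10 (shift), 21 > 10 (shift), -8 <= 10 (stop) = 3 comparison(s) -> [-8, 10, 21, 26, 20]
Insert 20: 26 > 20 (shift), 21 > 20 (shift), 10 <= 20 (stop) = 3 comparison(s) -> [-8, 10, 20, 21, 26]
Total comparisons: 1 + 1 + 3 + 3 = 8


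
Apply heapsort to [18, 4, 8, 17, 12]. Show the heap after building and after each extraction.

Build heap: [18, 17, 8, 4, 12]
Extract 18: [17, 12, 8, 4, 18]
Extract 17: [12, 4, 8, 17, 18]
Extract 12: [8, 4, 12, 17, 18]
Extract 8: [4, 8, 12, 17, 18]


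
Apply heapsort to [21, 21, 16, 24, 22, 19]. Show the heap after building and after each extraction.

Build heap: [24, 22, 19, 21, 21, 16]
Extract 24: [22, 21, 19, 16, 21, 24]
Extract 22: [21, 21, 19, 16, 22, 24]
Extract 21: [21, 16, 19, 21, 22, 24]
Extract 21: [19, 16, 21, 21, 22, 24]
Extract 19: [16, 19, 21, 21, 22, 24]


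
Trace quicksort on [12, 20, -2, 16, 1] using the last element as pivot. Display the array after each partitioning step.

Partition 1: pivot=1 at index 1 -> [-2, 1, 12, 16, 20]
Partition 2: pivot=20 at index 4 -> [-2, 1, 12, 16, 20]
Partition 3: pivot=16 at index 3 -> [-2, 1, 12, 16, 20]


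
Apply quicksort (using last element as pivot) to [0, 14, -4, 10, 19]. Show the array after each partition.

Partition 1: pivot=19 at index 4 -> [0, 14, -4, 10, 19]
Partition 2: pivot=10 at index 2 -> [0, -4, 10, 14, 19]
Partition 3: pivot=-4 at index 0 -> [-4, 0, 10, 14, 19]


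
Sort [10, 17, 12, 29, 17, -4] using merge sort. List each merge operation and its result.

Divide and conquer:
  Merge [17] + [12] -> [12, 17]
  Merge [10] + [12, 17] -> [10, 12, 17]
  Merge [17] + [-4] -> [-4, 17]
  Merge [29] + [-4, 17] -> [-4, 17, 29]
  Merge [10, 12, 17] + [-4, 17, 29] -> [-4, 10, 12, 17, 17, 29]


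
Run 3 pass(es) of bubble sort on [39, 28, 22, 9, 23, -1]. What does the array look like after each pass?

After pass 1: [28, 22, 9, 23, -1, 39] (5 swaps)
After pass 2: [22, 9, 23, -1, 28, 39] (4 swaps)
After pass 3: [9, 22, -1, 23, 28, 39] (2 swaps)
Total swaps: 11


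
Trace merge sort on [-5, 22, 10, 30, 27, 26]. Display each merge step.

Divide and conquer:
  Merge [22] + [10] -> [10, 22]
  Merge [-5] + [10, 22] -> [-5, 10, 22]
  Merge [27] + [26] -> [26, 27]
  Merge [30] + [26, 27] -> [26, 27, 30]
  Merge [-5, 10, 22] + [26, 27, 30] -> [-5, 10, 22, 26, 27, 30]


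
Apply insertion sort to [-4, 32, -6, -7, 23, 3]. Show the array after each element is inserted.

First element -4 is already 'sorted'
Insert 32: shifted 0 elements -> [-4, 32, -6, -7, 23, 3]
Insert -6: shifted 2 elements -> [-6, -4, 32, -7, 23, 3]
Insert -7: shifted 3 elements -> [-7, -6, -4, 32, 23, 3]
Insert 23: shifted 1 elements -> [-7, -6, -4, 23, 32, 3]
Insert 3: shifted 2 elements -> [-7, -6, -4, 3, 23, 32]


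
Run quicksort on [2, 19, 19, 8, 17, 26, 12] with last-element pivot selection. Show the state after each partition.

Partition 1: pivot=12 at index 2 -> [2, 8, 12, 19, 17, 26, 19]
Partition 2: pivot=8 at index 1 -> [2, 8, 12, 19, 17, 26, 19]
Partition 3: pivot=19 at index 5 -> [2, 8, 12, 19, 17, 19, 26]
Partition 4: pivot=17 at index 3 -> [2, 8, 12, 17, 19, 19, 26]


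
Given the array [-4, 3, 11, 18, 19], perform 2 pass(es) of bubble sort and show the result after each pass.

After pass 1: [-4, 3, 11, 18, 19] (0 swaps)
After pass 2: [-4, 3, 11, 18, 19] (0 swaps)
Total swaps: 0


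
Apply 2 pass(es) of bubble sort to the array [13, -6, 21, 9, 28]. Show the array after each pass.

After pass 1: [-6, 13, 9, 21, 28] (2 swaps)
After pass 2: [-6, 9, 13, 21, 28] (1 swaps)
Total swaps: 3


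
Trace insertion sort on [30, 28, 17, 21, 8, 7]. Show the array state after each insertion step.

First element 30 is already 'sorted'
Insert 28: shifted 1 elements -> [28, 30, 17, 21, 8, 7]
Insert 17: shifted 2 elements -> [17, 28, 30, 21, 8, 7]
Insert 21: shifted 2 elements -> [17, 21, 28, 30, 8, 7]
Insert 8: shifted 4 elements -> [8, 17, 21, 28, 30, 7]
Insert 7: shifted 5 elements -> [7, 8, 17, 21, 28, 30]


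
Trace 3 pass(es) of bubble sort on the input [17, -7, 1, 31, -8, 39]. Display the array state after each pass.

After pass 1: [-7, 1, 17, -8, 31, 39] (3 swaps)
After pass 2: [-7, 1, -8, 17, 31, 39] (1 swaps)
After pass 3: [-7, -8, 1, 17, 31, 39] (1 swaps)
Total swaps: 5


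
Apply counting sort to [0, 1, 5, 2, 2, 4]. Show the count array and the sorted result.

Count array: [1, 1, 2, 0, 1, 1]
(count[i] = number of elements equal to i)
Cumulative count: [1, 2, 4, 4, 5, 6]
Sorted: [0, 1, 2, 2, 4, 5]


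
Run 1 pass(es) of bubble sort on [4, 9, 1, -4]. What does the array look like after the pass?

After pass 1: [4, 1, -4, 9] (2 swaps)
Total swaps: 2


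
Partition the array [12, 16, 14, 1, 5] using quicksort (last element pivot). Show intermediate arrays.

Partition 1: pivot=5 at index 1 -> [1, 5, 14, 12, 16]
Partition 2: pivot=16 at index 4 -> [1, 5, 14, 12, 16]
Partition 3: pivot=12 at index 2 -> [1, 5, 12, 14, 16]


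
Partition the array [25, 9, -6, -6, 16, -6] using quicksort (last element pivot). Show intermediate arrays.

Partition 1: pivot=-6 at index 2 -> [-6, -6, -6, 9, 16, 25]
Partition 2: pivot=-6 at index 1 -> [-6, -6, -6, 9, 16, 25]
Partition 3: pivot=25 at index 5 -> [-6, -6, -6, 9, 16, 25]
Partition 4: pivot=16 at index 4 -> [-6, -6, -6, 9, 16, 25]


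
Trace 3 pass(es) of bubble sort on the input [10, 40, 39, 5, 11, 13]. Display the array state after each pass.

After pass 1: [10, 39, 5, 11, 13, 40] (4 swaps)
After pass 2: [10, 5, 11, 13, 39, 40] (3 swaps)
After pass 3: [5, 10, 11, 13, 39, 40] (1 swaps)
Total swaps: 8


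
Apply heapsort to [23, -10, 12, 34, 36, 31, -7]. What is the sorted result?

Build heap: [36, 34, 31, 23, -10, 12, -7]
Extract 36: [34, 23, 31, -7, -10, 12, 36]
Extract 34: [31, 23, 12, -7, -10, 34, 36]
Extract 31: [23, -7, 12, -10, 31, 34, 36]
Extract 23: [12, -7, -10, 23, 31, 34, 36]
Extract 12: [-7, -10, 12, 23, 31, 34, 36]
Extract -7: [-10, -7, 12, 23, 31, 34, 36]


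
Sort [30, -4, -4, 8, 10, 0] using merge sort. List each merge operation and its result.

Divide and conquer:
  Merge [-4] + [-4] -> [-4, -4]
  Merge [30] + [-4, -4] -> [-4, -4, 30]
  Merge [10] + [0] -> [0, 10]
  Merge [8] + [0, 10] -> [0, 8, 10]
  Merge [-4, -4, 30] + [0, 8, 10] -> [-4, -4, 0, 8, 10, 30]


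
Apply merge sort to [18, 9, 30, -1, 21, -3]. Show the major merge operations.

Divide and conquer:
  Merge [9] + [30] -> [9, 30]
  Merge [18] + [9, 30] -> [9, 18, 30]
  Merge [21] + [-3] -> [-3, 21]
  Merge [-1] + [-3, 21] -> [-3, -1, 21]
  Merge [9, 18, 30] + [-3, -1, 21] -> [-3, -1, 9, 18, 21, 30]


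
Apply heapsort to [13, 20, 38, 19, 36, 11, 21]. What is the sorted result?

Build heap: [38, 36, 21, 19, 20, 11, 13]
Extract 38: [36, 20, 21, 19, 13, 11, 38]
Extract 36: [21, 20, 11, 19, 13, 36, 38]
Extract 21: [20, 19, 11, 13, 21, 36, 38]
Extract 20: [19, 13, 11, 20, 21, 36, 38]
Extract 19: [13, 11, 19, 20, 21, 36, 38]
Extract 13: [11, 13, 19, 20, 21, 36, 38]


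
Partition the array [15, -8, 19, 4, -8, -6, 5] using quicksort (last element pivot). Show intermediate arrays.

Partition 1: pivot=5 at index 4 -> [-8, 4, -8, -6, 5, 15, 19]
Partition 2: pivot=-6 at index 2 -> [-8, -8, -6, 4, 5, 15, 19]
Partition 3: pivot=-8 at index 1 -> [-8, -8, -6, 4, 5, 15, 19]
Partition 4: pivot=19 at index 6 -> [-8, -8, -6, 4, 5, 15, 19]


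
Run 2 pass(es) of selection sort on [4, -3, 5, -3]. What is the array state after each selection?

Pass 1: Select minimum -3 at index 1, swap -> [-3, 4, 5, -3]
Pass 2: Select minimum -3 at index 3, swap -> [-3, -3, 5, 4]


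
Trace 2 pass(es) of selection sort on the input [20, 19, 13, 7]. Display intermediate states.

Pass 1: Select minimum 7 at index 3, swap -> [7, 19, 13, 20]
Pass 2: Select minimum 13 at index 2, swap -> [7, 13, 19, 20]


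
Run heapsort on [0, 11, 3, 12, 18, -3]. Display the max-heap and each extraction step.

Build heap: [18, 12, 3, 0, 11, -3]
Extract 18: [12, 11, 3, 0, -3, 18]
Extract 12: [11, 0, 3, -3, 12, 18]
Extract 11: [3, 0, -3, 11, 12, 18]
Extract 3: [0, -3, 3, 11, 12, 18]
Extract 0: [-3, 0, 3, 11, 12, 18]


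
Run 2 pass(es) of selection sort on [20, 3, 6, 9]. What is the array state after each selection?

Pass 1: Select minimum 3 at index 1, swap -> [3, 20, 6, 9]
Pass 2: Select minimum 6 at index 2, swap -> [3, 6, 20, 9]


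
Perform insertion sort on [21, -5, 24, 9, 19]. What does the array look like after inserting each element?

First element 21 is already 'sorted'
Insert -5: shifted 1 elements -> [-5, 21, 24, 9, 19]
Insert 24: shifted 0 elements -> [-5, 21, 24, 9, 19]
Insert 9: shifted 2 elements -> [-5, 9, 21, 24, 19]
Insert 19: shifted 2 elements -> [-5, 9, 19, 21, 24]


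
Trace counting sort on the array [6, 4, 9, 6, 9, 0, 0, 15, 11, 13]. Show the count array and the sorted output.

Count array: [2, 0, 0, 0, 1, 0, 2, 0, 0, 2, 0, 1, 0, 1, 0, 1]
(count[i] = number of elements equal to i)
Cumulative count: [2, 2, 2, 2, 3, 3, 5, 5, 5, 7, 7, 8, 8, 9, 9, 10]
Sorted: [0, 0, 4, 6, 6, 9, 9, 11, 13, 15]


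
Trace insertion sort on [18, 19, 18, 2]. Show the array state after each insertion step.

First element 18 is already 'sorted'
Insert 19: shifted 0 elements -> [18, 19, 18, 2]
Insert 18: shifted 1 elements -> [18, 18, 19, 2]
Insert 2: shifted 3 elements -> [2, 18, 18, 19]


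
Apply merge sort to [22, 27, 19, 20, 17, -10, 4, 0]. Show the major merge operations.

Divide and conquer:
  Merge [22] + [27] -> [22, 27]
  Merge [19] + [20] -> [19, 20]
  Merge [22, 27] + [19, 20] -> [19, 20, 22, 27]
  Merge [17] + [-10] -> [-10, 17]
  Merge [4] + [0] -> [0, 4]
  Merge [-10, 17] + [0, 4] -> [-10, 0, 4, 17]
  Merge [19, 20, 22, 27] + [-10, 0, 4, 17] -> [-10, 0, 4, 17, 19, 20, 22, 27]


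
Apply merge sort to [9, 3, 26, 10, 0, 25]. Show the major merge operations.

Divide and conquer:
  Merge [3] + [26] -> [3, 26]
  Merge [9] + [3, 26] -> [3, 9, 26]
  Merge [0] + [25] -> [0, 25]
  Merge [10] + [0, 25] -> [0, 10, 25]
  Merge [3, 9, 26] + [0, 10, 25] -> [0, 3, 9, 10, 25, 26]
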